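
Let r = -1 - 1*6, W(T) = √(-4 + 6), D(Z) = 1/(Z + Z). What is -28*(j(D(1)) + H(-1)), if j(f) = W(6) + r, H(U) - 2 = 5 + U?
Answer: 28 - 28*√2 ≈ -11.598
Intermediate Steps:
D(Z) = 1/(2*Z)
H(U) = 7 + U (H(U) = 2 + (5 + U) = 7 + U)
W(T) = √2
r = -7 (r = -1 - 6 = -7)
j(f) = -7 + √2 (j(f) = √2 - 7 = -7 + √2)
-28*(j(D(1)) + H(-1)) = -28*((-7 + √2) + (7 - 1)) = -28*((-7 + √2) + 6) = -28*(-1 + √2) = 28 - 28*√2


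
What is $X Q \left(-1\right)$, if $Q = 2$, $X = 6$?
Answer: $-12$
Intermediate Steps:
$X Q \left(-1\right) = 6 \cdot 2 \left(-1\right) = 12 \left(-1\right) = -12$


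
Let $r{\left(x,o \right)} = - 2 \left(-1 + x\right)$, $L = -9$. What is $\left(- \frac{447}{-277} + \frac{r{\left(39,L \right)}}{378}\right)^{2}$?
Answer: $\frac{5469637849}{2740836609} \approx 1.9956$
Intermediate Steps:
$r{\left(x,o \right)} = 2 - 2 x$
$\left(- \frac{447}{-277} + \frac{r{\left(39,L \right)}}{378}\right)^{2} = \left(- \frac{447}{-277} + \frac{2 - 78}{378}\right)^{2} = \left(\left(-447\right) \left(- \frac{1}{277}\right) + \left(2 - 78\right) \frac{1}{378}\right)^{2} = \left(\frac{447}{277} - \frac{38}{189}\right)^{2} = \left(\frac{73957}{52353}\right)^{2} = \frac{5469637849}{2740836609}$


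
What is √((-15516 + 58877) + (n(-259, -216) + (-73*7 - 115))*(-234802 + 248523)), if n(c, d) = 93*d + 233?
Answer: 2*I*√70244110 ≈ 16762.0*I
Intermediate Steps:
n(c, d) = 233 + 93*d
√((-15516 + 58877) + (n(-259, -216) + (-73*7 - 115))*(-234802 + 248523)) = √((-15516 + 58877) + ((233 + 93*(-216)) + (-73*7 - 115))*(-234802 + 248523)) = √(43361 + ((233 - 20088) + (-511 - 115))*13721) = √(43361 + (-19855 - 626)*13721) = √(43361 - 20481*13721) = √(43361 - 281019801) = √(-280976440) = 2*I*√70244110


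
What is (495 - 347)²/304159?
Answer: 21904/304159 ≈ 0.072015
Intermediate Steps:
(495 - 347)²/304159 = 148²*(1/304159) = 21904*(1/304159) = 21904/304159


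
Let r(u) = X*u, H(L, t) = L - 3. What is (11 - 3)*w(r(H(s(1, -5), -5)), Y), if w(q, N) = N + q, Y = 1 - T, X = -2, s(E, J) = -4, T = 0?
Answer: 120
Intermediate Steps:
H(L, t) = -3 + L
r(u) = -2*u
Y = 1 (Y = 1 - 1*0 = 1 + 0 = 1)
(11 - 3)*w(r(H(s(1, -5), -5)), Y) = (11 - 3)*(1 - 2*(-3 - 4)) = 8*(1 - 2*(-7)) = 8*(1 + 14) = 8*15 = 120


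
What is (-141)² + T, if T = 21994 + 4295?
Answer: 46170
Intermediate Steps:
T = 26289
(-141)² + T = (-141)² + 26289 = 19881 + 26289 = 46170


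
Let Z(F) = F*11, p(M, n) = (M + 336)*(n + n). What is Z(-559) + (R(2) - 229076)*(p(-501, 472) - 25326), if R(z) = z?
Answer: 41482088215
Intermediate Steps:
p(M, n) = 2*n*(336 + M) (p(M, n) = (336 + M)*(2*n) = 2*n*(336 + M))
Z(F) = 11*F
Z(-559) + (R(2) - 229076)*(p(-501, 472) - 25326) = 11*(-559) + (2 - 229076)*(2*472*(336 - 501) - 25326) = -6149 - 229074*(2*472*(-165) - 25326) = -6149 - 229074*(-155760 - 25326) = -6149 - 229074*(-181086) = -6149 + 41482094364 = 41482088215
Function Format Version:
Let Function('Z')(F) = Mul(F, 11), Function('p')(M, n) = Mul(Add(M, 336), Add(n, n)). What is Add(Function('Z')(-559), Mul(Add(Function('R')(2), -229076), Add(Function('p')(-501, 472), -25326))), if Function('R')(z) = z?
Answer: 41482088215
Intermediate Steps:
Function('p')(M, n) = Mul(2, n, Add(336, M)) (Function('p')(M, n) = Mul(Add(336, M), Mul(2, n)) = Mul(2, n, Add(336, M)))
Function('Z')(F) = Mul(11, F)
Add(Function('Z')(-559), Mul(Add(Function('R')(2), -229076), Add(Function('p')(-501, 472), -25326))) = Add(Mul(11, -559), Mul(Add(2, -229076), Add(Mul(2, 472, Add(336, -501)), -25326))) = Add(-6149, Mul(-229074, Add(Mul(2, 472, -165), -25326))) = Add(-6149, Mul(-229074, Add(-155760, -25326))) = Add(-6149, Mul(-229074, -181086)) = Add(-6149, 41482094364) = 41482088215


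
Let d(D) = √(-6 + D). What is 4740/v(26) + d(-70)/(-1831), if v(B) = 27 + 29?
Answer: 1185/14 - 2*I*√19/1831 ≈ 84.643 - 0.0047612*I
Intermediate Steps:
v(B) = 56
4740/v(26) + d(-70)/(-1831) = 4740/56 + √(-6 - 70)/(-1831) = 4740*(1/56) + √(-76)*(-1/1831) = 1185/14 + (2*I*√19)*(-1/1831) = 1185/14 - 2*I*√19/1831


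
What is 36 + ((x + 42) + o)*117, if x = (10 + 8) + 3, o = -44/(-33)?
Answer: 7563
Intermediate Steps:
o = 4/3 (o = -44*(-1/33) = 4/3 ≈ 1.3333)
x = 21 (x = 18 + 3 = 21)
36 + ((x + 42) + o)*117 = 36 + ((21 + 42) + 4/3)*117 = 36 + (63 + 4/3)*117 = 36 + (193/3)*117 = 36 + 7527 = 7563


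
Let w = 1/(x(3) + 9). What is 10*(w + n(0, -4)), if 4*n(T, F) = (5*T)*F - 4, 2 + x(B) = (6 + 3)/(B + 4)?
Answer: -255/29 ≈ -8.7931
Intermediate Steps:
x(B) = -2 + 9/(4 + B) (x(B) = -2 + (6 + 3)/(B + 4) = -2 + 9/(4 + B))
n(T, F) = -1 + 5*F*T/4 (n(T, F) = ((5*T)*F - 4)/4 = (5*F*T - 4)/4 = (-4 + 5*F*T)/4 = -1 + 5*F*T/4)
w = 7/58 (w = 1/((1 - 2*3)/(4 + 3) + 9) = 1/((1 - 6)/7 + 9) = 1/((1/7)*(-5) + 9) = 1/(-5/7 + 9) = 1/(58/7) = 7/58 ≈ 0.12069)
10*(w + n(0, -4)) = 10*(7/58 + (-1 + (5/4)*(-4)*0)) = 10*(7/58 + (-1 + 0)) = 10*(7/58 - 1) = 10*(-51/58) = -255/29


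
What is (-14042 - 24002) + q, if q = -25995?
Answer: -64039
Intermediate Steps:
(-14042 - 24002) + q = (-14042 - 24002) - 25995 = -38044 - 25995 = -64039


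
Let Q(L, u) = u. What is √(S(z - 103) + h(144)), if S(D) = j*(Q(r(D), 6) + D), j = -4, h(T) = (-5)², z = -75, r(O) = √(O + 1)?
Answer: √713 ≈ 26.702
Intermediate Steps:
r(O) = √(1 + O)
h(T) = 25
S(D) = -24 - 4*D (S(D) = -4*(6 + D) = -24 - 4*D)
√(S(z - 103) + h(144)) = √((-24 - 4*(-75 - 103)) + 25) = √((-24 - 4*(-178)) + 25) = √((-24 + 712) + 25) = √(688 + 25) = √713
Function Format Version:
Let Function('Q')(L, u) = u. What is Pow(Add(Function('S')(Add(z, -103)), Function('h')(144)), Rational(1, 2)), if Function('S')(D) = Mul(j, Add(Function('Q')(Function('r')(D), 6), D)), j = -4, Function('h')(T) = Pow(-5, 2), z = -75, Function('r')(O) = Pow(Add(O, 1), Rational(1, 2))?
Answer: Pow(713, Rational(1, 2)) ≈ 26.702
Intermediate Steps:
Function('r')(O) = Pow(Add(1, O), Rational(1, 2))
Function('h')(T) = 25
Function('S')(D) = Add(-24, Mul(-4, D)) (Function('S')(D) = Mul(-4, Add(6, D)) = Add(-24, Mul(-4, D)))
Pow(Add(Function('S')(Add(z, -103)), Function('h')(144)), Rational(1, 2)) = Pow(Add(Add(-24, Mul(-4, Add(-75, -103))), 25), Rational(1, 2)) = Pow(Add(Add(-24, Mul(-4, -178)), 25), Rational(1, 2)) = Pow(Add(Add(-24, 712), 25), Rational(1, 2)) = Pow(Add(688, 25), Rational(1, 2)) = Pow(713, Rational(1, 2))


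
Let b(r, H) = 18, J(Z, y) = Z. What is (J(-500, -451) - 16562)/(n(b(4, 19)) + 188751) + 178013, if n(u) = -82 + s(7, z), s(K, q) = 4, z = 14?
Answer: 33586229687/188673 ≈ 1.7801e+5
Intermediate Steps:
n(u) = -78 (n(u) = -82 + 4 = -78)
(J(-500, -451) - 16562)/(n(b(4, 19)) + 188751) + 178013 = (-500 - 16562)/(-78 + 188751) + 178013 = -17062/188673 + 178013 = 33586229687/188673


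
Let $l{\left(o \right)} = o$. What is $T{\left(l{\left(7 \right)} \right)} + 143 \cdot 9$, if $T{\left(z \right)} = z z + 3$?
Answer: $1339$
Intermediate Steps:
$T{\left(z \right)} = 3 + z^{2}$ ($T{\left(z \right)} = z^{2} + 3 = 3 + z^{2}$)
$T{\left(l{\left(7 \right)} \right)} + 143 \cdot 9 = \left(3 + 7^{2}\right) + 143 \cdot 9 = \left(3 + 49\right) + 1287 = 52 + 1287 = 1339$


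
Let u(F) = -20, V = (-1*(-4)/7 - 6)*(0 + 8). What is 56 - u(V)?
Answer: 76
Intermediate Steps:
V = -304/7 (V = (4*(1/7) - 6)*8 = (4/7 - 6)*8 = -38/7*8 = -304/7 ≈ -43.429)
56 - u(V) = 56 - 1*(-20) = 56 + 20 = 76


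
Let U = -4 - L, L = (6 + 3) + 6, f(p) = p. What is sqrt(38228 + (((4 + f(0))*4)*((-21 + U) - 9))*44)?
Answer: 2*sqrt(933) ≈ 61.090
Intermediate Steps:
L = 15 (L = 9 + 6 = 15)
U = -19 (U = -4 - 1*15 = -4 - 15 = -19)
sqrt(38228 + (((4 + f(0))*4)*((-21 + U) - 9))*44) = sqrt(38228 + (((4 + 0)*4)*((-21 - 19) - 9))*44) = sqrt(38228 + ((4*4)*(-40 - 9))*44) = sqrt(38228 + (16*(-49))*44) = sqrt(38228 - 784*44) = sqrt(38228 - 34496) = sqrt(3732) = 2*sqrt(933)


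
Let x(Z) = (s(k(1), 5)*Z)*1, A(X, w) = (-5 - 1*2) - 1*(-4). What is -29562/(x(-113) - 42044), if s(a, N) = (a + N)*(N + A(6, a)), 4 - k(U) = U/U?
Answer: 14781/21926 ≈ 0.67413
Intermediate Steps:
k(U) = 3 (k(U) = 4 - U/U = 4 - 1*1 = 4 - 1 = 3)
A(X, w) = -3 (A(X, w) = (-5 - 2) + 4 = -7 + 4 = -3)
s(a, N) = (-3 + N)*(N + a) (s(a, N) = (a + N)*(N - 3) = (N + a)*(-3 + N) = (-3 + N)*(N + a))
x(Z) = 16*Z (x(Z) = ((5**2 - 3*5 - 3*3 + 5*3)*Z)*1 = ((25 - 15 - 9 + 15)*Z)*1 = (16*Z)*1 = 16*Z)
-29562/(x(-113) - 42044) = -29562/(16*(-113) - 42044) = -29562/(-1808 - 42044) = -29562/(-43852) = -29562*(-1/43852) = 14781/21926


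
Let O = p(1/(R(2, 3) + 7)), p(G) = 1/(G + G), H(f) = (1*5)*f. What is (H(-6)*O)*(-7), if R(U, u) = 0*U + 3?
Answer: 1050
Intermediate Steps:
H(f) = 5*f
R(U, u) = 3 (R(U, u) = 0 + 3 = 3)
p(G) = 1/(2*G)
O = 5 (O = 1/(2*(1/(3 + 7))) = 1/(2*(1/10)) = (1/2)*10 = 5)
(H(-6)*O)*(-7) = ((5*(-6))*5)*(-7) = -30*5*(-7) = -150*(-7) = 1050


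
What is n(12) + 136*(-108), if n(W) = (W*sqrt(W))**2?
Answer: -12960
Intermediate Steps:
n(W) = W**3 (n(W) = (W**(3/2))**2 = W**3)
n(12) + 136*(-108) = 12**3 + 136*(-108) = 1728 - 14688 = -12960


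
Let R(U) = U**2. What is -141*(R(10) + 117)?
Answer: -30597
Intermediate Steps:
-141*(R(10) + 117) = -141*(10**2 + 117) = -141*(100 + 117) = -141*217 = -30597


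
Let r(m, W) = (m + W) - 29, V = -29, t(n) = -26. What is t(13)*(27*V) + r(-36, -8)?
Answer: 20285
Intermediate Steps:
r(m, W) = -29 + W + m (r(m, W) = (W + m) - 29 = -29 + W + m)
t(13)*(27*V) + r(-36, -8) = -702*(-29) + (-29 - 8 - 36) = -26*(-783) - 73 = 20358 - 73 = 20285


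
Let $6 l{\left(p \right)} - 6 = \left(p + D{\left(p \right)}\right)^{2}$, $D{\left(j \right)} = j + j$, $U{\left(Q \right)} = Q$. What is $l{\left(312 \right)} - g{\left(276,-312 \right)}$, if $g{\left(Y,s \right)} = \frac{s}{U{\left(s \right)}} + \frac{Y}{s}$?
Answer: $\frac{3796439}{26} \approx 1.4602 \cdot 10^{5}$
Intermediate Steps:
$D{\left(j \right)} = 2 j$
$l{\left(p \right)} = 1 + \frac{3 p^{2}}{2}$ ($l{\left(p \right)} = 1 + \frac{\left(p + 2 p\right)^{2}}{6} = 1 + \frac{\left(3 p\right)^{2}}{6} = 1 + \frac{9 p^{2}}{6} = 1 + \frac{3 p^{2}}{2}$)
$g{\left(Y,s \right)} = 1 + \frac{Y}{s}$ ($g{\left(Y,s \right)} = \frac{s}{s} + \frac{Y}{s} = 1 + \frac{Y}{s}$)
$l{\left(312 \right)} - g{\left(276,-312 \right)} = \left(1 + \frac{3 \cdot 312^{2}}{2}\right) - \frac{276 - 312}{-312} = \left(1 + \frac{3}{2} \cdot 97344\right) - \left(- \frac{1}{312}\right) \left(-36\right) = \left(1 + 146016\right) - \frac{3}{26} = 146017 - \frac{3}{26} = \frac{3796439}{26}$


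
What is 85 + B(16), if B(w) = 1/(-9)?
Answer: 764/9 ≈ 84.889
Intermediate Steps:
B(w) = -1/9
85 + B(16) = 85 - 1/9 = 764/9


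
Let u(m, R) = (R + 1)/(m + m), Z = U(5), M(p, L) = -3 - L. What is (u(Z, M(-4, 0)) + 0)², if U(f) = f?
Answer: 1/25 ≈ 0.040000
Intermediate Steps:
Z = 5
u(m, R) = (1 + R)/(2*m) (u(m, R) = (1 + R)/((2*m)) = (1 + R)*(1/(2*m)) = (1 + R)/(2*m))
(u(Z, M(-4, 0)) + 0)² = ((½)*(1 + (-3 - 1*0))/5 + 0)² = ((½)*(⅕)*(1 + (-3 + 0)) + 0)² = ((½)*(⅕)*(1 - 3) + 0)² = ((½)*(⅕)*(-2) + 0)² = (-⅕ + 0)² = (-⅕)² = 1/25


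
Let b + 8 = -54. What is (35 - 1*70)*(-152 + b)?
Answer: 7490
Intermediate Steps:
b = -62 (b = -8 - 54 = -62)
(35 - 1*70)*(-152 + b) = (35 - 1*70)*(-152 - 62) = (35 - 70)*(-214) = -35*(-214) = 7490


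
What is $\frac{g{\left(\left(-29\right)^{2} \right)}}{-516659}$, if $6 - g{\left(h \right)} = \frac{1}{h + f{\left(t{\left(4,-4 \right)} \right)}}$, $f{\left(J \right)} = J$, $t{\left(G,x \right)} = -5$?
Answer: $- \frac{5015}{431926924} \approx -1.1611 \cdot 10^{-5}$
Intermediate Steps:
$g{\left(h \right)} = 6 - \frac{1}{-5 + h}$ ($g{\left(h \right)} = 6 - \frac{1}{h - 5} = 6 - \frac{1}{-5 + h}$)
$\frac{g{\left(\left(-29\right)^{2} \right)}}{-516659} = \frac{\frac{1}{-5 + \left(-29\right)^{2}} \left(-31 + 6 \left(-29\right)^{2}\right)}{-516659} = \frac{-31 + 6 \cdot 841}{-5 + 841} \left(- \frac{1}{516659}\right) = \frac{-31 + 5046}{836} \left(- \frac{1}{516659}\right) = \frac{1}{836} \cdot 5015 \left(- \frac{1}{516659}\right) = \frac{5015}{836} \left(- \frac{1}{516659}\right) = - \frac{5015}{431926924}$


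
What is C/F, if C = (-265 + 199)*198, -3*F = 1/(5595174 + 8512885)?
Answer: 553092345036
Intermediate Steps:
F = -1/42324177 (F = -1/(3*(5595174 + 8512885)) = -⅓/14108059 = -⅓*1/14108059 = -1/42324177 ≈ -2.3627e-8)
C = -13068 (C = -66*198 = -13068)
C/F = -13068/(-1/42324177) = -13068*(-42324177) = 553092345036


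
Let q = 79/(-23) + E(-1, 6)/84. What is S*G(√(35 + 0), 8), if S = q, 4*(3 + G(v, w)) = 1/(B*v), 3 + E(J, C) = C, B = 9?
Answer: 6567/644 - 2189*√35/811440 ≈ 10.181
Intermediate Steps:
E(J, C) = -3 + C
q = -2189/644 (q = 79/(-23) + (-3 + 6)/84 = 79*(-1/23) + 3*(1/84) = -79/23 + 1/28 = -2189/644 ≈ -3.3991)
G(v, w) = -3 + 1/(36*v) (G(v, w) = -3 + 1/(4*((9*v))) = -3 + (1/(9*v))/4 = -3 + 1/(36*v))
S = -2189/644 ≈ -3.3991
S*G(√(35 + 0), 8) = -2189*(-3 + 1/(36*(√(35 + 0))))/644 = -2189*(-3 + 1/(36*(√35)))/644 = -2189*(-3 + (√35/35)/36)/644 = -2189*(-3 + √35/1260)/644 = 6567/644 - 2189*√35/811440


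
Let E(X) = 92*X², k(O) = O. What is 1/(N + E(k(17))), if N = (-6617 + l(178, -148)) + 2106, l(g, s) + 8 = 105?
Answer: 1/22174 ≈ 4.5098e-5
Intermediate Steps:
l(g, s) = 97 (l(g, s) = -8 + 105 = 97)
N = -4414 (N = (-6617 + 97) + 2106 = -6520 + 2106 = -4414)
1/(N + E(k(17))) = 1/(-4414 + 92*17²) = 1/(-4414 + 92*289) = 1/(-4414 + 26588) = 1/22174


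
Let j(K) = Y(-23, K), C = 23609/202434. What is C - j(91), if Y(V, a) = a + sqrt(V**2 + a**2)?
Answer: -18397885/202434 - sqrt(8810) ≈ -184.74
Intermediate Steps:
C = 23609/202434 (C = 23609*(1/202434) = 23609/202434 ≈ 0.11663)
j(K) = K + sqrt(529 + K**2) (j(K) = K + sqrt((-23)**2 + K**2) = K + sqrt(529 + K**2))
C - j(91) = 23609/202434 - (91 + sqrt(529 + 91**2)) = 23609/202434 - (91 + sqrt(529 + 8281)) = 23609/202434 - (91 + sqrt(8810)) = 23609/202434 + (-91 - sqrt(8810)) = -18397885/202434 - sqrt(8810)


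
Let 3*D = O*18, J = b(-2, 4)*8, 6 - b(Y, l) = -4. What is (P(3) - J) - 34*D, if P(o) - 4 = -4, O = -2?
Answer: 328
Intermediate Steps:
b(Y, l) = 10 (b(Y, l) = 6 - 1*(-4) = 6 + 4 = 10)
P(o) = 0 (P(o) = 4 - 4 = 0)
J = 80 (J = 10*8 = 80)
D = -12 (D = (-2*18)/3 = (⅓)*(-36) = -12)
(P(3) - J) - 34*D = (0 - 1*80) - 34*(-12) = (0 - 80) + 408 = -80 + 408 = 328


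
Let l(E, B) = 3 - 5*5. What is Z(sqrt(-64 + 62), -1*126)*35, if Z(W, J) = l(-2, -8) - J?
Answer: 3640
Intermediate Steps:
l(E, B) = -22 (l(E, B) = 3 - 25 = -22)
Z(W, J) = -22 - J
Z(sqrt(-64 + 62), -1*126)*35 = (-22 - (-1)*126)*35 = (-22 - 1*(-126))*35 = (-22 + 126)*35 = 104*35 = 3640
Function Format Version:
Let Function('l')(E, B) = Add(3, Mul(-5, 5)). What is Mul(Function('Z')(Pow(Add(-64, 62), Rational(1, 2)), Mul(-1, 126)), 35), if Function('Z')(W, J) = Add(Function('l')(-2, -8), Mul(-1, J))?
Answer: 3640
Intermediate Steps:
Function('l')(E, B) = -22 (Function('l')(E, B) = Add(3, -25) = -22)
Function('Z')(W, J) = Add(-22, Mul(-1, J))
Mul(Function('Z')(Pow(Add(-64, 62), Rational(1, 2)), Mul(-1, 126)), 35) = Mul(Add(-22, Mul(-1, Mul(-1, 126))), 35) = Mul(Add(-22, Mul(-1, -126)), 35) = Mul(Add(-22, 126), 35) = Mul(104, 35) = 3640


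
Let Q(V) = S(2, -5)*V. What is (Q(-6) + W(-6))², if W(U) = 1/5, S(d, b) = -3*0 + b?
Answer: 22801/25 ≈ 912.04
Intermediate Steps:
S(d, b) = b (S(d, b) = 0 + b = b)
W(U) = ⅕
Q(V) = -5*V
(Q(-6) + W(-6))² = (-5*(-6) + ⅕)² = (30 + ⅕)² = (151/5)² = 22801/25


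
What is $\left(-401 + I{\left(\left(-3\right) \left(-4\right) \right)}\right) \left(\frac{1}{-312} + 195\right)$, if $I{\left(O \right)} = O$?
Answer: $- \frac{23666371}{312} \approx -75854.0$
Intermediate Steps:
$\left(-401 + I{\left(\left(-3\right) \left(-4\right) \right)}\right) \left(\frac{1}{-312} + 195\right) = \left(-401 - -12\right) \left(\frac{1}{-312} + 195\right) = \left(-401 + 12\right) \left(- \frac{1}{312} + 195\right) = \left(-389\right) \frac{60839}{312} = - \frac{23666371}{312}$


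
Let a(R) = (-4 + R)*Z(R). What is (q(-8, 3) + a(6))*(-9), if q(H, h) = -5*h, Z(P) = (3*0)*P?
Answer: 135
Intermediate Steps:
Z(P) = 0 (Z(P) = 0*P = 0)
q(H, h) = -5*h
a(R) = 0 (a(R) = (-4 + R)*0 = 0)
(q(-8, 3) + a(6))*(-9) = (-5*3 + 0)*(-9) = (-15 + 0)*(-9) = -15*(-9) = 135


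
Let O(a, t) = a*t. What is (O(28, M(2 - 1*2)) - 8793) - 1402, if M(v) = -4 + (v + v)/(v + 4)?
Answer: -10307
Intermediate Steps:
M(v) = -4 + 2*v/(4 + v) (M(v) = -4 + (2*v)/(4 + v) = -4 + 2*v/(4 + v))
(O(28, M(2 - 1*2)) - 8793) - 1402 = (28*(2*(-8 - (2 - 1*2))/(4 + (2 - 1*2))) - 8793) - 1402 = (28*(2*(-8 - (2 - 2))/(4 + (2 - 2))) - 8793) - 1402 = (28*(2*(-8 - 1*0)/(4 + 0)) - 8793) - 1402 = (28*(2*(-8 + 0)/4) - 8793) - 1402 = (28*(2*(1/4)*(-8)) - 8793) - 1402 = (28*(-4) - 8793) - 1402 = (-112 - 8793) - 1402 = -8905 - 1402 = -10307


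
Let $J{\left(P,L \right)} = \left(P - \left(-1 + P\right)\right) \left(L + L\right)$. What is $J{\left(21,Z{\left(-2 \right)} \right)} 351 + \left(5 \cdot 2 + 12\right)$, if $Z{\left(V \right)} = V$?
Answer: $-1382$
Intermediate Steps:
$J{\left(P,L \right)} = 2 L$ ($J{\left(P,L \right)} = 1 \cdot 2 L = 2 L$)
$J{\left(21,Z{\left(-2 \right)} \right)} 351 + \left(5 \cdot 2 + 12\right) = 2 \left(-2\right) 351 + \left(5 \cdot 2 + 12\right) = \left(-4\right) 351 + \left(10 + 12\right) = -1404 + 22 = -1382$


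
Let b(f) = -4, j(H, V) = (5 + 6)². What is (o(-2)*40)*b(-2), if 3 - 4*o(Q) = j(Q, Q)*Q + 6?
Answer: -9560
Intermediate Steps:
j(H, V) = 121 (j(H, V) = 11² = 121)
o(Q) = -¾ - 121*Q/4 (o(Q) = ¾ - (121*Q + 6)/4 = ¾ - (6 + 121*Q)/4 = ¾ + (-3/2 - 121*Q/4) = -¾ - 121*Q/4)
(o(-2)*40)*b(-2) = ((-¾ - 121/4*(-2))*40)*(-4) = ((-¾ + 121/2)*40)*(-4) = ((239/4)*40)*(-4) = 2390*(-4) = -9560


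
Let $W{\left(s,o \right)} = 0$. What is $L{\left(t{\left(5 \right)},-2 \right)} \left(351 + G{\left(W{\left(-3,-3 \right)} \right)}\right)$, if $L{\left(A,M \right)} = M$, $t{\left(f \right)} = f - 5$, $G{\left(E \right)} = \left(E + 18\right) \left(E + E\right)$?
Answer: $-702$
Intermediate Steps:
$G{\left(E \right)} = 2 E \left(18 + E\right)$ ($G{\left(E \right)} = \left(18 + E\right) 2 E = 2 E \left(18 + E\right)$)
$t{\left(f \right)} = -5 + f$
$L{\left(t{\left(5 \right)},-2 \right)} \left(351 + G{\left(W{\left(-3,-3 \right)} \right)}\right) = - 2 \left(351 + 2 \cdot 0 \left(18 + 0\right)\right) = - 2 \left(351 + 2 \cdot 0 \cdot 18\right) = - 2 \left(351 + 0\right) = \left(-2\right) 351 = -702$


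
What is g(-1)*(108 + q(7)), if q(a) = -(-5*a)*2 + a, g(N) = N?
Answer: -185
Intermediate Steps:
q(a) = 11*a (q(a) = -(-10)*a + a = 10*a + a = 11*a)
g(-1)*(108 + q(7)) = -(108 + 11*7) = -(108 + 77) = -1*185 = -185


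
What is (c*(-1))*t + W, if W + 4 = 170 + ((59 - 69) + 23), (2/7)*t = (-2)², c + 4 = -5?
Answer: 305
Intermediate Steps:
c = -9 (c = -4 - 5 = -9)
t = 14 (t = (7/2)*(-2)² = (7/2)*4 = 14)
W = 179 (W = -4 + (170 + ((59 - 69) + 23)) = -4 + (170 + (-10 + 23)) = -4 + (170 + 13) = -4 + 183 = 179)
(c*(-1))*t + W = -9*(-1)*14 + 179 = 9*14 + 179 = 126 + 179 = 305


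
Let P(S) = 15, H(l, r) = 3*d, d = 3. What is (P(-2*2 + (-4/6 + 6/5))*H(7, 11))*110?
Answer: 14850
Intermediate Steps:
H(l, r) = 9 (H(l, r) = 3*3 = 9)
(P(-2*2 + (-4/6 + 6/5))*H(7, 11))*110 = (15*9)*110 = 135*110 = 14850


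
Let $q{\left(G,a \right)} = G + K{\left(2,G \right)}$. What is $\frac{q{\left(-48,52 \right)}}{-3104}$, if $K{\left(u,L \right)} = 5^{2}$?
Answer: $\frac{23}{3104} \approx 0.0074098$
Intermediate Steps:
$K{\left(u,L \right)} = 25$
$q{\left(G,a \right)} = 25 + G$ ($q{\left(G,a \right)} = G + 25 = 25 + G$)
$\frac{q{\left(-48,52 \right)}}{-3104} = \frac{25 - 48}{-3104} = \left(-23\right) \left(- \frac{1}{3104}\right) = \frac{23}{3104}$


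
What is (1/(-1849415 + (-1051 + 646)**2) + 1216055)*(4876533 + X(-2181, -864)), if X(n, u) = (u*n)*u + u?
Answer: -475265418200766481149/240770 ≈ -1.9739e+15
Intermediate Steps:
X(n, u) = u + n*u**2 (X(n, u) = (n*u)*u + u = n*u**2 + u = u + n*u**2)
(1/(-1849415 + (-1051 + 646)**2) + 1216055)*(4876533 + X(-2181, -864)) = (1/(-1849415 + (-1051 + 646)**2) + 1216055)*(4876533 - 864*(1 - 2181*(-864))) = (1/(-1849415 + (-405)**2) + 1216055)*(4876533 - 864*(1 + 1884384)) = (1/(-1849415 + 164025) + 1216055)*(4876533 - 864*1884385) = (1/(-1685390) + 1216055)*(4876533 - 1628108640) = (-1/1685390 + 1216055)*(-1623232107) = (2049526936449/1685390)*(-1623232107) = -475265418200766481149/240770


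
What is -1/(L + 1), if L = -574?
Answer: 1/573 ≈ 0.0017452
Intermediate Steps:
-1/(L + 1) = -1/(-574 + 1) = -1/(-573) = -1*(-1/573) = 1/573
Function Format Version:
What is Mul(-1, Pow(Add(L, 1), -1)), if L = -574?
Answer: Rational(1, 573) ≈ 0.0017452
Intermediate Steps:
Mul(-1, Pow(Add(L, 1), -1)) = Mul(-1, Pow(Add(-574, 1), -1)) = Mul(-1, Pow(-573, -1)) = Mul(-1, Rational(-1, 573)) = Rational(1, 573)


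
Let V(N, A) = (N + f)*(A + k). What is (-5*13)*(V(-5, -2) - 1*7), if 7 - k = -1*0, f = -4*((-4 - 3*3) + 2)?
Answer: -12220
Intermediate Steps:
f = 44 (f = -4*((-4 - 9) + 2) = -4*(-13 + 2) = -4*(-11) = 44)
k = 7 (k = 7 - (-1)*0 = 7 - 1*0 = 7 + 0 = 7)
V(N, A) = (7 + A)*(44 + N) (V(N, A) = (N + 44)*(A + 7) = (44 + N)*(7 + A) = (7 + A)*(44 + N))
(-5*13)*(V(-5, -2) - 1*7) = (-5*13)*((308 + 7*(-5) + 44*(-2) - 2*(-5)) - 1*7) = -65*((308 - 35 - 88 + 10) - 7) = -65*(195 - 7) = -65*188 = -12220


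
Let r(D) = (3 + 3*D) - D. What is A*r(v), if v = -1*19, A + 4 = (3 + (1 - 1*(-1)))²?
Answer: -735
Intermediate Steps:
A = 21 (A = -4 + (3 + (1 - 1*(-1)))² = -4 + (3 + (1 + 1))² = -4 + (3 + 2)² = -4 + 5² = -4 + 25 = 21)
v = -19
r(D) = 3 + 2*D
A*r(v) = 21*(3 + 2*(-19)) = 21*(3 - 38) = 21*(-35) = -735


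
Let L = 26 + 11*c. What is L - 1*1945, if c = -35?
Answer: -2304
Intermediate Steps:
L = -359 (L = 26 + 11*(-35) = 26 - 385 = -359)
L - 1*1945 = -359 - 1*1945 = -359 - 1945 = -2304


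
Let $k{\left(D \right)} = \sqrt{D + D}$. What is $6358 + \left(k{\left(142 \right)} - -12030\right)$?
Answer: $18388 + 2 \sqrt{71} \approx 18405.0$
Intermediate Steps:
$k{\left(D \right)} = \sqrt{2} \sqrt{D}$ ($k{\left(D \right)} = \sqrt{2 D} = \sqrt{2} \sqrt{D}$)
$6358 + \left(k{\left(142 \right)} - -12030\right) = 6358 + \left(\sqrt{2} \sqrt{142} - -12030\right) = 6358 + \left(2 \sqrt{71} + 12030\right) = 6358 + \left(12030 + 2 \sqrt{71}\right) = 18388 + 2 \sqrt{71}$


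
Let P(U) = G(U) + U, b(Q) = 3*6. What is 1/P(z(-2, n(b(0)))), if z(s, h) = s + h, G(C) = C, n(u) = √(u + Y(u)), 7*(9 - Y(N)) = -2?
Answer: 7/163 + √1337/326 ≈ 0.15511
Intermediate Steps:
b(Q) = 18
Y(N) = 65/7 (Y(N) = 9 - ⅐*(-2) = 9 + 2/7 = 65/7)
n(u) = √(65/7 + u) (n(u) = √(u + 65/7) = √(65/7 + u))
z(s, h) = h + s
P(U) = 2*U (P(U) = U + U = 2*U)
1/P(z(-2, n(b(0)))) = 1/(2*(√(455 + 49*18)/7 - 2)) = 1/(2*(√(455 + 882)/7 - 2)) = 1/(2*(√1337/7 - 2)) = 1/(2*(-2 + √1337/7)) = 1/(-4 + 2*√1337/7)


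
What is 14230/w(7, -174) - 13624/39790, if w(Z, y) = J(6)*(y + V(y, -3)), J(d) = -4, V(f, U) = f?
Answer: 136811773/13846920 ≈ 9.8803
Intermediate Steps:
w(Z, y) = -8*y (w(Z, y) = -4*(y + y) = -8*y)
14230/w(7, -174) - 13624/39790 = 14230/((-8*(-174))) - 13624/39790 = 14230/1392 - 13624*1/39790 = 14230*(1/1392) - 6812/19895 = 7115/696 - 6812/19895 = 136811773/13846920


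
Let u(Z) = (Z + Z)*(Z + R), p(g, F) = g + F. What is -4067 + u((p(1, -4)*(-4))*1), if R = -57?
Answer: -5147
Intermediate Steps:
p(g, F) = F + g
u(Z) = 2*Z*(-57 + Z) (u(Z) = (Z + Z)*(Z - 57) = (2*Z)*(-57 + Z) = 2*Z*(-57 + Z))
-4067 + u((p(1, -4)*(-4))*1) = -4067 + 2*(((-4 + 1)*(-4))*1)*(-57 + ((-4 + 1)*(-4))*1) = -4067 + 2*(-3*(-4)*1)*(-57 - 3*(-4)*1) = -4067 + 2*(12*1)*(-57 + 12*1) = -4067 + 2*12*(-57 + 12) = -4067 + 2*12*(-45) = -4067 - 1080 = -5147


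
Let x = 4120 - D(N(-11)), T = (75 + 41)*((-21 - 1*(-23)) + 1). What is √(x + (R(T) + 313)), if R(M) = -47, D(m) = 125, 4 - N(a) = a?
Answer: √4261 ≈ 65.276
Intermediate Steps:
N(a) = 4 - a
T = 348 (T = 116*((-21 + 23) + 1) = 116*(2 + 1) = 116*3 = 348)
x = 3995 (x = 4120 - 1*125 = 4120 - 125 = 3995)
√(x + (R(T) + 313)) = √(3995 + (-47 + 313)) = √(3995 + 266) = √4261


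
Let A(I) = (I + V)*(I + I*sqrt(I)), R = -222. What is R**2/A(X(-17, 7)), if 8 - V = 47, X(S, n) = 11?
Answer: 12321/770 - 12321*sqrt(11)/770 ≈ -37.069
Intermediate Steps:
V = -39 (V = 8 - 1*47 = 8 - 47 = -39)
A(I) = (-39 + I)*(I + I**(3/2)) (A(I) = (I - 39)*(I + I*sqrt(I)) = (-39 + I)*(I + I**(3/2)))
R**2/A(X(-17, 7)) = (-222)**2/(11**2 + 11**(5/2) - 39*11 - 429*sqrt(11)) = 49284/(121 + 121*sqrt(11) - 429 - 429*sqrt(11)) = 49284/(-308 - 308*sqrt(11))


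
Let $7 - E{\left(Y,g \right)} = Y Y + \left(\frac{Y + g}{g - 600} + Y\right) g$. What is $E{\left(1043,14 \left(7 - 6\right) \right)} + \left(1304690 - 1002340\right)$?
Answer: $- \frac{234420143}{293} \approx -8.0007 \cdot 10^{5}$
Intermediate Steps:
$E{\left(Y,g \right)} = 7 - Y^{2} - g \left(Y + \frac{Y + g}{-600 + g}\right)$ ($E{\left(Y,g \right)} = 7 - \left(Y Y + \left(\frac{Y + g}{g - 600} + Y\right) g\right) = 7 - \left(Y^{2} + \left(\frac{Y + g}{-600 + g} + Y\right) g\right) = 7 - \left(Y^{2} + \left(Y + \frac{Y + g}{-600 + g}\right) g\right) = 7 - \left(Y^{2} + g \left(Y + \frac{Y + g}{-600 + g}\right)\right) = 7 - Y^{2} - g \left(Y + \frac{Y + g}{-600 + g}\right)$)
$E{\left(1043,14 \left(7 - 6\right) \right)} + \left(1304690 - 1002340\right) = \frac{-4200 - \left(14 \left(7 - 6\right)\right)^{2} + 7 \cdot 14 \left(7 - 6\right) + 600 \cdot 1043^{2} - 1043 \left(14 \left(7 - 6\right)\right)^{2} - 14 \left(7 - 6\right) 1043^{2} + 599 \cdot 1043 \cdot 14 \left(7 - 6\right)}{-600 + 14 \left(7 - 6\right)} + \left(1304690 - 1002340\right) = \frac{-4200 - \left(14 \cdot 1\right)^{2} + 7 \cdot 14 \cdot 1 + 600 \cdot 1087849 - 1043 \left(14 \cdot 1\right)^{2} - 14 \cdot 1 \cdot 1087849 + 599 \cdot 1043 \cdot 14 \cdot 1}{-600 + 14 \cdot 1} + \left(1304690 - 1002340\right) = \frac{-4200 - 14^{2} + 7 \cdot 14 + 652709400 - 1043 \cdot 14^{2} - 14 \cdot 1087849 + 599 \cdot 1043 \cdot 14}{-600 + 14} + 302350 = \frac{-4200 - 196 + 98 + 652709400 - 1043 \cdot 196 - 15229886 + 8746598}{-586} + 302350 = - \frac{-4200 - 196 + 98 + 652709400 - 204428 - 15229886 + 8746598}{586} + 302350 = \left(- \frac{1}{586}\right) 646017386 + 302350 = - \frac{323008693}{293} + 302350 = - \frac{234420143}{293}$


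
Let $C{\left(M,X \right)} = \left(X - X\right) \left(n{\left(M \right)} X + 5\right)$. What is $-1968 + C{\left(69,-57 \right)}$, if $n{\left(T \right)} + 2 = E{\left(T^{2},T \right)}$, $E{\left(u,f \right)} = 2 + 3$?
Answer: $-1968$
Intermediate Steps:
$E{\left(u,f \right)} = 5$
$n{\left(T \right)} = 3$ ($n{\left(T \right)} = -2 + 5 = 3$)
$C{\left(M,X \right)} = 0$ ($C{\left(M,X \right)} = \left(X - X\right) \left(3 X + 5\right) = 0 \left(5 + 3 X\right) = 0$)
$-1968 + C{\left(69,-57 \right)} = -1968 + 0 = -1968$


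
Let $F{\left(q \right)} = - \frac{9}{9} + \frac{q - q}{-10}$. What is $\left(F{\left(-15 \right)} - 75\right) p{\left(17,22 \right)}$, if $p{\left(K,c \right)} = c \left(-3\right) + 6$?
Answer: $4560$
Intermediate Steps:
$p{\left(K,c \right)} = 6 - 3 c$ ($p{\left(K,c \right)} = - 3 c + 6 = 6 - 3 c$)
$F{\left(q \right)} = -1$ ($F{\left(q \right)} = \left(-9\right) \frac{1}{9} + 0 \left(- \frac{1}{10}\right) = -1 + 0 = -1$)
$\left(F{\left(-15 \right)} - 75\right) p{\left(17,22 \right)} = \left(-1 - 75\right) \left(6 - 66\right) = - 76 \left(6 - 66\right) = \left(-76\right) \left(-60\right) = 4560$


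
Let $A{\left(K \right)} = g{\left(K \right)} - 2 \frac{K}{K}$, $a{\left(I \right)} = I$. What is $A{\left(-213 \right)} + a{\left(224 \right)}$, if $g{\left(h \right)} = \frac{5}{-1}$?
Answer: $217$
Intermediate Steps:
$g{\left(h \right)} = -5$ ($g{\left(h \right)} = 5 \left(-1\right) = -5$)
$A{\left(K \right)} = -7$ ($A{\left(K \right)} = -5 - 2 \frac{K}{K} = -5 - 2 = -7$)
$A{\left(-213 \right)} + a{\left(224 \right)} = -7 + 224 = 217$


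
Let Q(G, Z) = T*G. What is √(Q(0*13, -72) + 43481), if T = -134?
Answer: √43481 ≈ 208.52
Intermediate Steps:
Q(G, Z) = -134*G
√(Q(0*13, -72) + 43481) = √(-0*13 + 43481) = √(-134*0 + 43481) = √(0 + 43481) = √43481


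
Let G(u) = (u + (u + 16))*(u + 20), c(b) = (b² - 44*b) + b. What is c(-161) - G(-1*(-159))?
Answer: -26942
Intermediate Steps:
c(b) = b² - 43*b
G(u) = (16 + 2*u)*(20 + u) (G(u) = (u + (16 + u))*(20 + u) = (16 + 2*u)*(20 + u))
c(-161) - G(-1*(-159)) = -161*(-43 - 161) - (320 + 2*(-1*(-159))² + 56*(-1*(-159))) = -161*(-204) - (320 + 2*159² + 56*159) = 32844 - (320 + 2*25281 + 8904) = 32844 - (320 + 50562 + 8904) = 32844 - 1*59786 = 32844 - 59786 = -26942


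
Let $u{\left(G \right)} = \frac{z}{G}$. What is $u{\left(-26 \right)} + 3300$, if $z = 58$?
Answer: $\frac{42871}{13} \approx 3297.8$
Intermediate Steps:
$u{\left(G \right)} = \frac{58}{G}$
$u{\left(-26 \right)} + 3300 = \frac{58}{-26} + 3300 = 58 \left(- \frac{1}{26}\right) + 3300 = - \frac{29}{13} + 3300 = \frac{42871}{13}$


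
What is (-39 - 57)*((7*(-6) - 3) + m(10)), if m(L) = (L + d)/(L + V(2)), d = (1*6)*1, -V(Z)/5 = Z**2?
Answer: 22368/5 ≈ 4473.6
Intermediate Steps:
V(Z) = -5*Z**2
d = 6 (d = 6*1 = 6)
m(L) = (6 + L)/(-20 + L) (m(L) = (L + 6)/(L - 5*2**2) = (6 + L)/(L - 5*4) = (6 + L)/(L - 20) = (6 + L)/(-20 + L))
(-39 - 57)*((7*(-6) - 3) + m(10)) = (-39 - 57)*((7*(-6) - 3) + (6 + 10)/(-20 + 10)) = -96*((-42 - 3) + 16/(-10)) = -96*(-45 - 1/10*16) = -96*(-45 - 8/5) = -96*(-233/5) = 22368/5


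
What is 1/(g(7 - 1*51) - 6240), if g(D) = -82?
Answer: -1/6322 ≈ -0.00015818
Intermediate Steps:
1/(g(7 - 1*51) - 6240) = 1/(-82 - 6240) = 1/(-6322) = -1/6322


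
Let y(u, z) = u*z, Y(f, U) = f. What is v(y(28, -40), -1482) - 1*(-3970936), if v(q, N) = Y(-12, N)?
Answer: 3970924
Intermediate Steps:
v(q, N) = -12
v(y(28, -40), -1482) - 1*(-3970936) = -12 - 1*(-3970936) = -12 + 3970936 = 3970924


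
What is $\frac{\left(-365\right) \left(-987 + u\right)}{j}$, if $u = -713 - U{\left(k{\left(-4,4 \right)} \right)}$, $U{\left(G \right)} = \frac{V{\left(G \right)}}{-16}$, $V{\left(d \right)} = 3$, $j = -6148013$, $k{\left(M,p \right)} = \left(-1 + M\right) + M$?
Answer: $- \frac{9926905}{98368208} \approx -0.10092$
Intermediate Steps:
$k{\left(M,p \right)} = -1 + 2 M$
$U{\left(G \right)} = - \frac{3}{16}$ ($U{\left(G \right)} = \frac{3}{-16} = 3 \left(- \frac{1}{16}\right) = - \frac{3}{16}$)
$u = - \frac{11405}{16}$ ($u = -713 - - \frac{3}{16} = -713 + \frac{3}{16} = - \frac{11405}{16} \approx -712.81$)
$\frac{\left(-365\right) \left(-987 + u\right)}{j} = \frac{\left(-365\right) \left(-987 - \frac{11405}{16}\right)}{-6148013} = \left(-365\right) \left(- \frac{27197}{16}\right) \left(- \frac{1}{6148013}\right) = \frac{9926905}{16} \left(- \frac{1}{6148013}\right) = - \frac{9926905}{98368208}$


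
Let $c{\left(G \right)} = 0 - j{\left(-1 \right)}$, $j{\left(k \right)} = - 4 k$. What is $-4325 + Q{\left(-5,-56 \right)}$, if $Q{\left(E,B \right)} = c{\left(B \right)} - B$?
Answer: $-4273$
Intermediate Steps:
$c{\left(G \right)} = -4$ ($c{\left(G \right)} = 0 - \left(-4\right) \left(-1\right) = 0 - 4 = -4$)
$Q{\left(E,B \right)} = -4 - B$
$-4325 + Q{\left(-5,-56 \right)} = -4325 - -52 = -4325 + \left(-4 + 56\right) = -4325 + 52 = -4273$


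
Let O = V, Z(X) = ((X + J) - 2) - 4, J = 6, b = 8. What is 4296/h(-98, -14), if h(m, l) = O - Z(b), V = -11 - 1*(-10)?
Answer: -1432/3 ≈ -477.33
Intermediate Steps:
Z(X) = X (Z(X) = ((X + 6) - 2) - 4 = ((6 + X) - 2) - 4 = (4 + X) - 4 = X)
V = -1 (V = -11 + 10 = -1)
O = -1
h(m, l) = -9 (h(m, l) = -1 - 1*8 = -1 - 8 = -9)
4296/h(-98, -14) = 4296/(-9) = 4296*(-1/9) = -1432/3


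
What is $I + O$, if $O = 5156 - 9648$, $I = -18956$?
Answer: $-23448$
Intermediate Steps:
$O = -4492$
$I + O = -18956 - 4492 = -23448$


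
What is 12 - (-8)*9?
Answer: 84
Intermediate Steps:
12 - (-8)*9 = 12 - 8*(-9) = 12 + 72 = 84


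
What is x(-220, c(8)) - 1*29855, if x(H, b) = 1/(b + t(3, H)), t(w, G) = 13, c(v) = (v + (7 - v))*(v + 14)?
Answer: -4985784/167 ≈ -29855.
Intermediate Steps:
c(v) = 98 + 7*v (c(v) = 7*(14 + v) = 98 + 7*v)
x(H, b) = 1/(13 + b) (x(H, b) = 1/(b + 13) = 1/(13 + b))
x(-220, c(8)) - 1*29855 = 1/(13 + (98 + 7*8)) - 1*29855 = 1/(13 + (98 + 56)) - 29855 = 1/(13 + 154) - 29855 = 1/167 - 29855 = -4985784/167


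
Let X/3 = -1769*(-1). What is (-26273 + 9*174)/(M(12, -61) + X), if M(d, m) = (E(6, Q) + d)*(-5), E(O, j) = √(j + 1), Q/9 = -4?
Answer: -129637629/27531884 - 123535*I*√35/27531884 ≈ -4.7086 - 0.026545*I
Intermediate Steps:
Q = -36 (Q = 9*(-4) = -36)
E(O, j) = √(1 + j)
M(d, m) = -5*d - 5*I*√35 (M(d, m) = (√(1 - 36) + d)*(-5) = (√(-35) + d)*(-5) = (I*√35 + d)*(-5) = (d + I*√35)*(-5) = -5*d - 5*I*√35)
X = 5307 (X = 3*(-1769*(-1)) = 3*1769 = 5307)
(-26273 + 9*174)/(M(12, -61) + X) = (-26273 + 9*174)/((-5*12 - 5*I*√35) + 5307) = (-26273 + 1566)/((-60 - 5*I*√35) + 5307) = -24707/(5247 - 5*I*√35)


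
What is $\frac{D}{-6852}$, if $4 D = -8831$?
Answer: $\frac{8831}{27408} \approx 0.32221$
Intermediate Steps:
$D = - \frac{8831}{4}$ ($D = \frac{1}{4} \left(-8831\right) = - \frac{8831}{4} \approx -2207.8$)
$\frac{D}{-6852} = - \frac{8831}{4 \left(-6852\right)} = \left(- \frac{8831}{4}\right) \left(- \frac{1}{6852}\right) = \frac{8831}{27408}$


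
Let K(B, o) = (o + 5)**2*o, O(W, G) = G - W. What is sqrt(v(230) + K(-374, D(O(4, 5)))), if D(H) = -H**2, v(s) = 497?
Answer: sqrt(481) ≈ 21.932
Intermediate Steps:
K(B, o) = o*(5 + o)**2 (K(B, o) = (5 + o)**2*o = o*(5 + o)**2)
sqrt(v(230) + K(-374, D(O(4, 5)))) = sqrt(497 + (-(5 - 1*4)**2)*(5 - (5 - 1*4)**2)**2) = sqrt(497 + (-(5 - 4)**2)*(5 - (5 - 4)**2)**2) = sqrt(497 + (-1*1**2)*(5 - 1*1**2)**2) = sqrt(497 + (-1*1)*(5 - 1*1)**2) = sqrt(497 - (5 - 1)**2) = sqrt(497 - 1*4**2) = sqrt(497 - 1*16) = sqrt(497 - 16) = sqrt(481)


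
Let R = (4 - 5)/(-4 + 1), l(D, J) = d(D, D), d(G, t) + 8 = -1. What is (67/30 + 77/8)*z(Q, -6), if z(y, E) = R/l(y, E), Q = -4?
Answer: -1423/3240 ≈ -0.43920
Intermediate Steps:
d(G, t) = -9 (d(G, t) = -8 - 1 = -9)
l(D, J) = -9
R = ⅓ (R = -1/(-3) = -1*(-⅓) = ⅓ ≈ 0.33333)
z(y, E) = -1/27 (z(y, E) = (⅓)/(-9) = (⅓)*(-⅑) = -1/27)
(67/30 + 77/8)*z(Q, -6) = (67/30 + 77/8)*(-1/27) = (1423/120)*(-1/27) = -1423/3240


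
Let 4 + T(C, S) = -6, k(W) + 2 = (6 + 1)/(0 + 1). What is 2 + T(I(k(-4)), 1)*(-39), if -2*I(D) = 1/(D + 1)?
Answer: 392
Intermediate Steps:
k(W) = 5 (k(W) = -2 + (6 + 1)/(0 + 1) = -2 + 7/1 = -2 + 7*1 = -2 + 7 = 5)
I(D) = -1/(2*(1 + D)) (I(D) = -1/(2*(D + 1)) = -1/(2*(1 + D)))
T(C, S) = -10 (T(C, S) = -4 - 6 = -10)
2 + T(I(k(-4)), 1)*(-39) = 2 - 10*(-39) = 2 + 390 = 392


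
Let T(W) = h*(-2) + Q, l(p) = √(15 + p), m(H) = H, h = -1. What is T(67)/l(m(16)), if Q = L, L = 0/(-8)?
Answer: 2*√31/31 ≈ 0.35921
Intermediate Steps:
L = 0 (L = 0*(-⅛) = 0)
Q = 0
T(W) = 2 (T(W) = -1*(-2) + 0 = 2 + 0 = 2)
T(67)/l(m(16)) = 2/(√(15 + 16)) = 2/(√31) = 2*(√31/31) = 2*√31/31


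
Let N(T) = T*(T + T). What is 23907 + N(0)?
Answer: 23907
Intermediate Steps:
N(T) = 2*T**2 (N(T) = T*(2*T) = 2*T**2)
23907 + N(0) = 23907 + 2*0**2 = 23907 + 2*0 = 23907 + 0 = 23907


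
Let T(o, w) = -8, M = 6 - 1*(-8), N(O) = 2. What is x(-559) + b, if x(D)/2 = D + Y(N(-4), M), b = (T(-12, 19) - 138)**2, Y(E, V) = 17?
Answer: 20232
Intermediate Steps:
M = 14 (M = 6 + 8 = 14)
b = 21316 (b = (-8 - 138)**2 = (-146)**2 = 21316)
x(D) = 34 + 2*D (x(D) = 2*(D + 17) = 2*(17 + D) = 34 + 2*D)
x(-559) + b = (34 + 2*(-559)) + 21316 = (34 - 1118) + 21316 = -1084 + 21316 = 20232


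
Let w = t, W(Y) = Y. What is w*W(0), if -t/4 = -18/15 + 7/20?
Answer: 0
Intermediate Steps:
t = 17/5 (t = -4*(-18/15 + 7/20) = -4*(-18*1/15 + 7*(1/20)) = -4*(-6/5 + 7/20) = -4*(-17/20) = 17/5 ≈ 3.4000)
w = 17/5 ≈ 3.4000
w*W(0) = (17/5)*0 = 0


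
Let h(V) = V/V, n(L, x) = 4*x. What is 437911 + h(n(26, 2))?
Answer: 437912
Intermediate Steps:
h(V) = 1
437911 + h(n(26, 2)) = 437911 + 1 = 437912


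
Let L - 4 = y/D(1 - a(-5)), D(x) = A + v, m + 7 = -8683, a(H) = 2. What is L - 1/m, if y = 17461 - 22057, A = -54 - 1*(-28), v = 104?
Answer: -6204647/112970 ≈ -54.923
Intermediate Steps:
A = -26 (A = -54 + 28 = -26)
y = -4596
m = -8690 (m = -7 - 8683 = -8690)
D(x) = 78 (D(x) = -26 + 104 = 78)
L = -714/13 (L = 4 - 4596/78 = 4 - 4596*1/78 = 4 - 766/13 = -714/13 ≈ -54.923)
L - 1/m = -714/13 - 1/(-8690) = -714/13 - 1*(-1/8690) = -714/13 + 1/8690 = -6204647/112970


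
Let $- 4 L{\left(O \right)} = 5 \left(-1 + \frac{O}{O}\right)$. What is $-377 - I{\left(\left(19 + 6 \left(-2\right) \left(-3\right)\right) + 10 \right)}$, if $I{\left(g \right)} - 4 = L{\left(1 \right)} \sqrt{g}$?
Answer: $-381$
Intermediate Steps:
$L{\left(O \right)} = 0$ ($L{\left(O \right)} = - \frac{5 \left(-1 + \frac{O}{O}\right)}{4} = - \frac{5 \left(-1 + 1\right)}{4} = - \frac{5 \cdot 0}{4} = \left(- \frac{1}{4}\right) 0 = 0$)
$I{\left(g \right)} = 4$ ($I{\left(g \right)} = 4 + 0 \sqrt{g} = 4 + 0 = 4$)
$-377 - I{\left(\left(19 + 6 \left(-2\right) \left(-3\right)\right) + 10 \right)} = -377 - 4 = -381$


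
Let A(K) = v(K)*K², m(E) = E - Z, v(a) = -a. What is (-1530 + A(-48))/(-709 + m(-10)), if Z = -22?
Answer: -109062/697 ≈ -156.47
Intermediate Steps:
m(E) = 22 + E (m(E) = E - 1*(-22) = E + 22 = 22 + E)
A(K) = -K³ (A(K) = (-K)*K² = -K³)
(-1530 + A(-48))/(-709 + m(-10)) = (-1530 - 1*(-48)³)/(-709 + (22 - 10)) = (-1530 - 1*(-110592))/(-709 + 12) = (-1530 + 110592)/(-697) = 109062*(-1/697) = -109062/697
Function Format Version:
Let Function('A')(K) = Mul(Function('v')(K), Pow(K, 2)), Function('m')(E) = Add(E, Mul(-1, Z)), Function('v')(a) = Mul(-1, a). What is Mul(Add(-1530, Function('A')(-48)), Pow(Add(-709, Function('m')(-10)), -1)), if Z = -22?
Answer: Rational(-109062, 697) ≈ -156.47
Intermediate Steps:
Function('m')(E) = Add(22, E) (Function('m')(E) = Add(E, Mul(-1, -22)) = Add(E, 22) = Add(22, E))
Function('A')(K) = Mul(-1, Pow(K, 3)) (Function('A')(K) = Mul(Mul(-1, K), Pow(K, 2)) = Mul(-1, Pow(K, 3)))
Mul(Add(-1530, Function('A')(-48)), Pow(Add(-709, Function('m')(-10)), -1)) = Mul(Add(-1530, Mul(-1, Pow(-48, 3))), Pow(Add(-709, Add(22, -10)), -1)) = Mul(Add(-1530, Mul(-1, -110592)), Pow(Add(-709, 12), -1)) = Mul(Add(-1530, 110592), Pow(-697, -1)) = Mul(109062, Rational(-1, 697)) = Rational(-109062, 697)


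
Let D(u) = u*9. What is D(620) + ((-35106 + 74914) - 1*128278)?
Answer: -82890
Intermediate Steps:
D(u) = 9*u
D(620) + ((-35106 + 74914) - 1*128278) = 9*620 + ((-35106 + 74914) - 1*128278) = 5580 + (39808 - 128278) = 5580 - 88470 = -82890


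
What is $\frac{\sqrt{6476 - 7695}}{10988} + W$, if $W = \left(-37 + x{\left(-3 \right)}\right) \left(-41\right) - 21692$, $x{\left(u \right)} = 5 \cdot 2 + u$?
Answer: $-20462 + \frac{i \sqrt{1219}}{10988} \approx -20462.0 + 0.0031775 i$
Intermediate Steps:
$x{\left(u \right)} = 10 + u$
$W = -20462$ ($W = \left(-37 + \left(10 - 3\right)\right) \left(-41\right) - 21692 = \left(-37 + 7\right) \left(-41\right) - 21692 = \left(-30\right) \left(-41\right) - 21692 = 1230 - 21692 = -20462$)
$\frac{\sqrt{6476 - 7695}}{10988} + W = \frac{\sqrt{6476 - 7695}}{10988} - 20462 = \sqrt{-1219} \cdot \frac{1}{10988} - 20462 = i \sqrt{1219} \cdot \frac{1}{10988} - 20462 = \frac{i \sqrt{1219}}{10988} - 20462 = -20462 + \frac{i \sqrt{1219}}{10988}$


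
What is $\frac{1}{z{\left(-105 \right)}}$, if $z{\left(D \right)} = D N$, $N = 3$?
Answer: $- \frac{1}{315} \approx -0.0031746$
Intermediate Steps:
$z{\left(D \right)} = 3 D$ ($z{\left(D \right)} = D 3 = 3 D$)
$\frac{1}{z{\left(-105 \right)}} = \frac{1}{3 \left(-105\right)} = \frac{1}{-315} = - \frac{1}{315}$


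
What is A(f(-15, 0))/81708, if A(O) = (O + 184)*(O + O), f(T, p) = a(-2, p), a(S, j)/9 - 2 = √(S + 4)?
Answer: 633/6809 + 30*√2/619 ≈ 0.16151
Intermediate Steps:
a(S, j) = 18 + 9*√(4 + S) (a(S, j) = 18 + 9*√(S + 4) = 18 + 9*√(4 + S))
f(T, p) = 18 + 9*√2 (f(T, p) = 18 + 9*√(4 - 2) = 18 + 9*√2)
A(O) = 2*O*(184 + O) (A(O) = (184 + O)*(2*O) = 2*O*(184 + O))
A(f(-15, 0))/81708 = (2*(18 + 9*√2)*(184 + (18 + 9*√2)))/81708 = (2*(18 + 9*√2)*(202 + 9*√2))*(1/81708) = (18 + 9*√2)*(202 + 9*√2)/40854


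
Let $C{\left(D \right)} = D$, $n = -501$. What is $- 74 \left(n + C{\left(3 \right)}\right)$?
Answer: $36852$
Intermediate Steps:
$- 74 \left(n + C{\left(3 \right)}\right) = - 74 \left(-501 + 3\right) = \left(-74\right) \left(-498\right) = 36852$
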